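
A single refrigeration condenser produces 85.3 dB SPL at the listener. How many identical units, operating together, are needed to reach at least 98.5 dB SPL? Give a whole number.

N identical sources give L₁ + 10·log₁₀ N, so require 10·log₁₀ N ≥ 98.5 − 85.3 = 13.2 dB.
N ≥ 10^(13.2/10) = 20.893, so N = 21.

21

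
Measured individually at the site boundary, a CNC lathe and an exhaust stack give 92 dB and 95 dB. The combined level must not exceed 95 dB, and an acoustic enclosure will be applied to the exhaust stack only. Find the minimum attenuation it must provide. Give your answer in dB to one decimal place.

The untreated sources together contribute 10^(92/10) = 1.585e+09, i.e. 92.00 dB.
To meet 95 dB overall, the treated exhaust stack may contribute at most 10^(95/10) − 1.585e+09 = 1.577e+09, i.e. 91.98 dB.
So the exhaust stack must be reduced from 95 to 91.98 dB: IL = 3.02 dB.

3.0 dB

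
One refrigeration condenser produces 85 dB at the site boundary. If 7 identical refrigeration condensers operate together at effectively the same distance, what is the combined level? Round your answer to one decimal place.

93.5 dB

With 7 equal, uncorrelated contributions the intensity is 7× that of one unit, giving a rise of 10·log₁₀ 7.
L_total = 85 + 10·log₁₀(7) = 85 + 8.451 = 93.45 dB.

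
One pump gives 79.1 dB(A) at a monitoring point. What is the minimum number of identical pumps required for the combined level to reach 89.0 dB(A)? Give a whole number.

10

Need L₁ + 10·log₁₀ N ≥ 89.0, i.e. log₁₀ N ≥ 0.99.
N ≥ 10^(9.9/10) = 9.772, so N = 10.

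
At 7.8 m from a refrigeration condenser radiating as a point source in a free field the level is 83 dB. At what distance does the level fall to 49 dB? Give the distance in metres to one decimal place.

390.9 m

For a point source L₁ − L₂ = 20·log₁₀(r₂/r₁), so r₂ = r₁·10^((L₁−L₂)/20).
r₂ = 7.8·10^((83−49)/20) = 7.8·10^(34.0/20) = 390.93 m.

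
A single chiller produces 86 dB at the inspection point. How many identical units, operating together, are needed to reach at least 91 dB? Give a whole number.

N identical sources give L₁ + 10·log₁₀ N, so require 10·log₁₀ N ≥ 91 − 86 = 5.0 dB.
N ≥ 10^(5.0/10) = 3.162, so N = 4.

4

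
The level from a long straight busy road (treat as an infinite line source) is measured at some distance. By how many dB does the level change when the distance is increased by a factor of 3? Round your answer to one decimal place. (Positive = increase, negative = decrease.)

-4.8 dB

Line-source spreading: ΔL = −10·log₁₀(r₂/r₁).
ΔL = −10·log₁₀(3) = -4.77 dB.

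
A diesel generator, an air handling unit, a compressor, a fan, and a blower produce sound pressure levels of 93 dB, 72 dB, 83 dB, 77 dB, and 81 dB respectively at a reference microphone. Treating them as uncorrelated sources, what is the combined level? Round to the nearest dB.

94 dB

For uncorrelated sources the intensities add, so convert each level to linear form, sum, and take 10·log₁₀ of the total.
Σ 10^(L/10) = 10^(93/10) + 10^(72/10) + 10^(83/10) + 10^(77/10) + 10^(81/10) = 2.387e+09.
L_total = 10·log₁₀(2.387e+09) = 93.78 dB.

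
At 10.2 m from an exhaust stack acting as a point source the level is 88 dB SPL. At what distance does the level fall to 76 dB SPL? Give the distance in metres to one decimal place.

40.6 m

For a point source L₁ − L₂ = 20·log₁₀(r₂/r₁), so r₂ = r₁·10^((L₁−L₂)/20).
r₂ = 10.2·10^((88−76)/20) = 10.2·10^(12.0/20) = 40.61 m.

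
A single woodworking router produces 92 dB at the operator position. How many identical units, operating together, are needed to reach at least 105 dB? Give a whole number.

20

N identical sources give L₁ + 10·log₁₀ N, so require 10·log₁₀ N ≥ 105 − 92 = 13.0 dB.
N ≥ 10^(13.0/10) = 19.953, so N = 20.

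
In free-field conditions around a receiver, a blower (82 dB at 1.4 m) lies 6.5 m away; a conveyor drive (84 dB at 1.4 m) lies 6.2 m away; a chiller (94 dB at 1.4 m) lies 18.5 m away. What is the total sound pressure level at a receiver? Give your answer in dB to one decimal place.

First find each source's level at the receiver (point-source: −20·log₁₀(r/r_ref)), then combine on an intensity basis.
blower: 82 − 20·log₁₀(6.5/1.4) = 82 − 13.34 = 68.66 dB.
conveyor drive: 84 − 20·log₁₀(6.2/1.4) = 84 − 12.93 = 71.07 dB.
chiller: 94 − 20·log₁₀(18.5/1.4) = 94 − 22.42 = 71.58 dB.
Σ 10^(L/10) = 3.455e+07 → L_total = 10·log₁₀(3.455e+07) = 75.38 dB.

75.4 dB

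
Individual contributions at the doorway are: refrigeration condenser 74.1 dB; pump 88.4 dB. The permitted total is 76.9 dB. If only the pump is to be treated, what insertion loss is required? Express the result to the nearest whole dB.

Everything except the pump sums to 10^(74.1/10) = 2.570e+07 in linear terms, 74.10 dB.
To meet 76.9 dB overall, the treated pump may contribute at most 10^(76.9/10) − 2.570e+07 = 2.327e+07, i.e. 73.67 dB.
So the pump must be reduced from 88.4 to 73.67 dB: IL = 14.73 dB.

15 dB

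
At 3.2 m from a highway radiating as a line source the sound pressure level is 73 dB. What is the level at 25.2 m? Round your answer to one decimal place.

64.0 dB

Line-source attenuation: ΔL = 10·log₁₀(r₂/r₁) = 10·log₁₀(25.2/3.2) = 8.963 dB.
L₂ = 73 − 10·log₁₀(25.2/3.2) = 73 − 8.963 = 64.04 dB.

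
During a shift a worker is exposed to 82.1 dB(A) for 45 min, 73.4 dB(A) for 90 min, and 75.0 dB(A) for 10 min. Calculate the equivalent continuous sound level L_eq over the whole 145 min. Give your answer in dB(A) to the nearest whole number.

78 dB(A)

The energy average is taken in the linear domain: L_eq = 10·log₁₀[(Σ tᵢ·10^(Lᵢ/10))/T], T = 145 min.
Σ tᵢ·10^(Lᵢ/10) = 45·10^(82.1/10) + 90·10^(73.4/10) + 10·10^(75.0/10) = 9.583e+09.
L_eq = 10·log₁₀(9.583e+09/145) = 78.20 dB(A).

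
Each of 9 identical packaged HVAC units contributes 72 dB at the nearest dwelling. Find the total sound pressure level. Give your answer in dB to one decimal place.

N identical incoherent sources raise the level by 10·log₁₀ N.
L_total = 72 + 10·log₁₀(9) = 72 + 9.542 = 81.54 dB.

81.5 dB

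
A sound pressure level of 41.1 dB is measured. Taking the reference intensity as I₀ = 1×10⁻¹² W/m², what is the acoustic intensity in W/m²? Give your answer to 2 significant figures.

1.3e-08 W/m²

I = I₀·10^(L/10) = 10⁻¹² × 10^(41.1/10) = 10^(-7.890).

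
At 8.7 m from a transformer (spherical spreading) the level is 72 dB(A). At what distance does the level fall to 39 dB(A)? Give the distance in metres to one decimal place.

For a point source L₁ − L₂ = 20·log₁₀(r₂/r₁), so r₂ = r₁·10^((L₁−L₂)/20).
r₂ = 8.7·10^((72−39)/20) = 8.7·10^(33.0/20) = 388.61 m.

388.6 m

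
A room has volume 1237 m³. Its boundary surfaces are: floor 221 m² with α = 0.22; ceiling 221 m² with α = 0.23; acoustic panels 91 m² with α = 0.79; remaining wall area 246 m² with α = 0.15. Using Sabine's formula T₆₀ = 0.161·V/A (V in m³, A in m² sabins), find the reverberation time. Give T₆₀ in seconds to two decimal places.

A = Σ Sᵢαᵢ = 221·0.22 + 221·0.23 + 91·0.79 + 246·0.15 = 208.24 m².
T₆₀ = 0.161·V/A = 0.161·1237/208.24 = 0.956 s.

0.96 s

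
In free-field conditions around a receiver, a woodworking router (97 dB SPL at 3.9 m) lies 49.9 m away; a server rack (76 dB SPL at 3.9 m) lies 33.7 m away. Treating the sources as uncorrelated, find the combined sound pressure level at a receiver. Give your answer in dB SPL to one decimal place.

74.9 dB SPL

Apply inverse-square spreading to bring every level to the receiver, then sum 10^(L/10).
woodworking router: 97 − 20·log₁₀(49.9/3.9) = 97 − 22.14 = 74.86 dB SPL.
server rack: 76 − 20·log₁₀(33.7/3.9) = 76 − 18.73 = 57.27 dB SPL.
Σ 10^(L/10) = 3.115e+07 → L_total = 10·log₁₀(3.115e+07) = 74.93 dB SPL.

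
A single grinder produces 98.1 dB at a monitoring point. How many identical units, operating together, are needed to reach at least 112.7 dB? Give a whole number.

29

Need L₁ + 10·log₁₀ N ≥ 112.7, i.e. log₁₀ N ≥ 1.46.
N ≥ 10^(14.6/10) = 28.840, so N = 29.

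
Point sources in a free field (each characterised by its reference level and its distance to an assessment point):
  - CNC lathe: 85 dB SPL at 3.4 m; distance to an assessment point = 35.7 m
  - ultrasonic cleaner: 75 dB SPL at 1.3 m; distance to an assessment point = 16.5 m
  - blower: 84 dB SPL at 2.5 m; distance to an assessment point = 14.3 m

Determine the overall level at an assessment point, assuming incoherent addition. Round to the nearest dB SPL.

Propagate each source to the receiver with L = L_ref − 20·log₁₀(r/r_ref), then add intensities.
CNC lathe: 85 − 20·log₁₀(35.7/3.4) = 85 − 20.42 = 64.58 dB SPL.
ultrasonic cleaner: 75 − 20·log₁₀(16.5/1.3) = 75 − 22.07 = 52.93 dB SPL.
blower: 84 − 20·log₁₀(14.3/2.5) = 84 − 15.15 = 68.85 dB SPL.
Σ 10^(L/10) = 1.074e+07 → L_total = 10·log₁₀(1.074e+07) = 70.31 dB SPL.

70 dB SPL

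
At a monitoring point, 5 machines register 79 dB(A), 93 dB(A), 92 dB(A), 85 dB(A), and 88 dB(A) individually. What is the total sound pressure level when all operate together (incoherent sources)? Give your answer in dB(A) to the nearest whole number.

97 dB(A)

Incoherent sources combine by intensity addition: L_total = 10·log₁₀(Σ 10^(L_i/10)).
Σ 10^(L/10) = 10^(79/10) + 10^(93/10) + 10^(92/10) + 10^(85/10) + 10^(88/10) = 4.607e+09.
L_total = 10·log₁₀(4.607e+09) = 96.63 dB(A).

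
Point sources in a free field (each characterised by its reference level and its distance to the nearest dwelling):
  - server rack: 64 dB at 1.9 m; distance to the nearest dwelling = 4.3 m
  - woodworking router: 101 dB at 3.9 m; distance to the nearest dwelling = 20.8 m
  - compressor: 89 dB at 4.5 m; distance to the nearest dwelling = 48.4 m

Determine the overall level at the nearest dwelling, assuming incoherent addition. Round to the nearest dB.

87 dB

First find each source's level at the receiver (point-source: −20·log₁₀(r/r_ref)), then combine on an intensity basis.
server rack: 64 − 20·log₁₀(4.3/1.9) = 64 − 7.09 = 56.91 dB.
woodworking router: 101 − 20·log₁₀(20.8/3.9) = 101 − 14.54 = 86.46 dB.
compressor: 89 − 20·log₁₀(48.4/4.5) = 89 − 20.63 = 68.37 dB.
Σ 10^(L/10) = 4.499e+08 → L_total = 10·log₁₀(4.499e+08) = 86.53 dB.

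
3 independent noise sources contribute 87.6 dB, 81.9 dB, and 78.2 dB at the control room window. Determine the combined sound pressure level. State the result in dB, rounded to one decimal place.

89.0 dB

For uncorrelated sources the intensities add, so convert each level to linear form, sum, and take 10·log₁₀ of the total.
Σ 10^(L/10) = 10^(87.6/10) + 10^(81.9/10) + 10^(78.2/10) = 7.964e+08.
L_total = 10·log₁₀(7.964e+08) = 89.01 dB.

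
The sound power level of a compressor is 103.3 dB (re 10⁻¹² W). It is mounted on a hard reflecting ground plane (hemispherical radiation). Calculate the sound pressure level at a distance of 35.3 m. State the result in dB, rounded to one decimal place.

64.4 dB

L_p = L_w − 10·log₁₀(2π·r²) with r = 35.3 m.
2π·r² = 7829 m², 10·log₁₀ of that is 38.937 dB.
L_p = 103.3 − 38.937 = 64.36 dB.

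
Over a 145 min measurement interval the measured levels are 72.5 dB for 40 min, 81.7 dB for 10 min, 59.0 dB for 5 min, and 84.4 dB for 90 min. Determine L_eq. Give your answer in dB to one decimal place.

L_eq = 10·log₁₀[(1/T)·Σ tᵢ·10^(Lᵢ/10)] with T = 145 min.
Σ tᵢ·10^(Lᵢ/10) = 40·10^(72.5/10) + 10·10^(81.7/10) + 5·10^(59.0/10) + 90·10^(84.4/10) = 2.698e+10.
L_eq = 10·log₁₀(2.698e+10/145) = 82.70 dB.

82.7 dB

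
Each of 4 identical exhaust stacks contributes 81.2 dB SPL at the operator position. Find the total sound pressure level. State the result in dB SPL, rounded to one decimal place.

N identical incoherent sources raise the level by 10·log₁₀ N.
L_total = 81.2 + 10·log₁₀(4) = 81.2 + 6.021 = 87.22 dB SPL.

87.2 dB SPL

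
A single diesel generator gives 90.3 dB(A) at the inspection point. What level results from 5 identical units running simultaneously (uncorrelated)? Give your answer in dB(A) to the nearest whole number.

97 dB(A)

With 5 equal, uncorrelated contributions the intensity is 5× that of one unit, giving a rise of 10·log₁₀ 5.
L_total = 90.3 + 10·log₁₀(5) = 90.3 + 6.990 = 97.29 dB(A).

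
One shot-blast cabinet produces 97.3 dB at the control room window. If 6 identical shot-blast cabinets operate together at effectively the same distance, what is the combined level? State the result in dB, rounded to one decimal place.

105.1 dB

N identical incoherent sources raise the level by 10·log₁₀ N.
L_total = 97.3 + 10·log₁₀(6) = 97.3 + 7.782 = 105.08 dB.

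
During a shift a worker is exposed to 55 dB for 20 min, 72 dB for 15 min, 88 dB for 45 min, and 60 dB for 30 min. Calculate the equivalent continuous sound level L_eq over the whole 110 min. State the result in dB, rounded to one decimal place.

84.2 dB

Weight each interval's intensity by its duration and average over T = 110 min:
Σ tᵢ·10^(Lᵢ/10) = 20·10^(55/10) + 15·10^(72/10) + 45·10^(88/10) + 30·10^(60/10) = 2.867e+10.
L_eq = 10·log₁₀(2.867e+10/110) = 84.16 dB.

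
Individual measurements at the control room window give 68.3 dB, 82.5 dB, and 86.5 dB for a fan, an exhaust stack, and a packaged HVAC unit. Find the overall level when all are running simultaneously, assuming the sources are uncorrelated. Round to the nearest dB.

88 dB

Incoherent sources combine by intensity addition: L_total = 10·log₁₀(Σ 10^(L_i/10)).
Σ 10^(L/10) = 10^(68.3/10) + 10^(82.5/10) + 10^(86.5/10) = 6.313e+08.
L_total = 10·log₁₀(6.313e+08) = 88.00 dB.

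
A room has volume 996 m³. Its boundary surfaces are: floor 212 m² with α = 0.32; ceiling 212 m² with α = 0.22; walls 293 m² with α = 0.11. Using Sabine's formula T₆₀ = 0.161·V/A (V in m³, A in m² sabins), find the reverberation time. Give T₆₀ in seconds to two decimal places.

1.09 s

Summing Sᵢαᵢ: 212·0.32 + 212·0.22 + 293·0.11 = 146.71 m².
T₆₀ = 0.161·V/A = 0.161·996/146.71 = 1.093 s.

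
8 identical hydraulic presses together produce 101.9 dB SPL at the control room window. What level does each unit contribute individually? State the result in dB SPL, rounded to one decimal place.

Dividing the total intensity by 8 lowers the level by 10·log₁₀ 8 = 9.031 dB: L₁ = 101.9 − 9.031.

92.9 dB SPL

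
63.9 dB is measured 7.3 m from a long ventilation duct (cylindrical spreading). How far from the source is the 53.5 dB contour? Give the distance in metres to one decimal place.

The 10.4 dB drop corresponds to a distance ratio of 10^(10.4/10) for a line source.
r₂ = 7.3·10^((63.9−53.5)/10) = 7.3·10^(10.4/10) = 80.04 m.

80.0 m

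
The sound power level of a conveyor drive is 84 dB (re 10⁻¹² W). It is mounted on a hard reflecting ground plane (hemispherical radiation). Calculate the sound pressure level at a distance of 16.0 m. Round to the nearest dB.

L_p = L_w − 10·log₁₀(2π·r²) with r = 16.0 m.
2π·r² = 1608 m², 10·log₁₀ of that is 32.064 dB.
L_p = 84 − 32.064 = 51.94 dB.

52 dB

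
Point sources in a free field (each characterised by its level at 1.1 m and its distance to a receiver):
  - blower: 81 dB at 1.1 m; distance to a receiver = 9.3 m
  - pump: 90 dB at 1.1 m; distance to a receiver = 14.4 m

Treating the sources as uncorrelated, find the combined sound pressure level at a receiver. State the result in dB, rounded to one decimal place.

First find each source's level at the receiver (point-source: −20·log₁₀(r/r_ref)), then combine on an intensity basis.
blower: 81 − 20·log₁₀(9.3/1.1) = 81 − 18.54 = 62.46 dB.
pump: 90 − 20·log₁₀(14.4/1.1) = 90 − 22.34 = 67.66 dB.
Σ 10^(L/10) = 7.597e+06 → L_total = 10·log₁₀(7.597e+06) = 68.81 dB.

68.8 dB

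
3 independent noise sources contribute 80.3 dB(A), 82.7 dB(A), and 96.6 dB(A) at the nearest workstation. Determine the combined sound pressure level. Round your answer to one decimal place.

96.9 dB(A)

Incoherent sources combine by intensity addition: L_total = 10·log₁₀(Σ 10^(L_i/10)).
Σ 10^(L/10) = 10^(80.3/10) + 10^(82.7/10) + 10^(96.6/10) = 4.864e+09.
L_total = 10·log₁₀(4.864e+09) = 96.87 dB(A).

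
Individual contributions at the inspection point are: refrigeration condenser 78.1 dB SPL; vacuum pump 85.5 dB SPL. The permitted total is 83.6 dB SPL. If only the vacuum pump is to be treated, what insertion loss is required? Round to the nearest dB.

Fixed contribution from the other source: Σ 10^(L/10) = 10^(78.1/10) = 6.457e+07 (78.10 dB SPL).
The limit corresponds to 10^(83.6/10) = 2.291e+08; subtracting the fixed part leaves 1.645e+08 for the vacuum pump, i.e. 82.16 dB SPL.
So the vacuum pump must be reduced from 85.5 to 82.16 dB SPL: IL = 3.34 dB.

3 dB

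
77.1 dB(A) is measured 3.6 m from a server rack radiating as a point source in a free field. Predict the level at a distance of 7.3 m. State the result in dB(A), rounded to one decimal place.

71.0 dB(A)

Point-source attenuation: ΔL = 20·log₁₀(r₂/r₁) = 20·log₁₀(7.3/3.6) = 6.140 dB.
L₂ = 77.1 − 20·log₁₀(7.3/3.6) = 77.1 − 6.140 = 70.96 dB(A).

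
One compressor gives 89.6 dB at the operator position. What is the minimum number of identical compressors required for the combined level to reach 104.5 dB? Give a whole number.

31

N identical sources give L₁ + 10·log₁₀ N, so require 10·log₁₀ N ≥ 104.5 − 89.6 = 14.9 dB.
N ≥ 10^(14.9/10) = 30.903, so N = 31.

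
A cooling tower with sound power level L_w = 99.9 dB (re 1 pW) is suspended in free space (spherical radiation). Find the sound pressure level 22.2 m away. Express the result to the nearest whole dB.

Free-field spherical radiation: L_p = L_w − 10·log₁₀(4π·r²), r = 22.2 m.
4π·r² = 6193 m², 10·log₁₀ of that is 37.919 dB.
L_p = 99.9 − 37.919 = 61.98 dB.

62 dB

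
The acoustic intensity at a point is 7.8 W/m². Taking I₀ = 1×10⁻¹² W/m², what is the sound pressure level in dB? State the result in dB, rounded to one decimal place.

128.9 dB

L = 10·log₁₀(I/I₀) = 10·log₁₀(7.8/10⁻¹²) = 10·log₁₀(7.8×10^12).
L = 10·(0.8921 + 12) = 128.92 dB.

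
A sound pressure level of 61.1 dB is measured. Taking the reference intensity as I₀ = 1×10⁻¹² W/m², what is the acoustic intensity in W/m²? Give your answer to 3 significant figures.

I/I₀ = 10^(61.1/10) = 1.288e+06, so I = 1.288e+06 × 10⁻¹² W/m².

1.29e-06 W/m²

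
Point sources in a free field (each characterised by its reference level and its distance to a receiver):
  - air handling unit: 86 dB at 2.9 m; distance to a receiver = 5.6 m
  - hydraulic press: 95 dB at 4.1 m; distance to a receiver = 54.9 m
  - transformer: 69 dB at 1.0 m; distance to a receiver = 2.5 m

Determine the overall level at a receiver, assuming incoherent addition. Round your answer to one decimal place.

81.0 dB

Apply inverse-square spreading to bring every level to the receiver, then sum 10^(L/10).
air handling unit: 86 − 20·log₁₀(5.6/2.9) = 86 − 5.72 = 80.28 dB.
hydraulic press: 95 − 20·log₁₀(54.9/4.1) = 95 − 22.54 = 72.46 dB.
transformer: 69 − 20·log₁₀(2.5/1.0) = 69 − 7.96 = 61.04 dB.
Σ 10^(L/10) = 1.257e+08 → L_total = 10·log₁₀(1.257e+08) = 80.99 dB.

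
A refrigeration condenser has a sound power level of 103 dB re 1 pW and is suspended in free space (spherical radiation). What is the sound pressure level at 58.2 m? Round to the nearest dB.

57 dB

The power spreads over a sphere of area 4π·r², so L_p = L_w − 10·log₁₀(4π·r²).
4π·r² = 4.257e+04 m², 10·log₁₀ of that is 46.291 dB.
L_p = 103 − 46.291 = 56.71 dB.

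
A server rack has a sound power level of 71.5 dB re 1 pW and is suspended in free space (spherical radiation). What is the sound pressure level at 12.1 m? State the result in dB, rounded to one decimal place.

Free-field spherical radiation: L_p = L_w − 10·log₁₀(4π·r²), r = 12.1 m.
4π·r² = 1840 m², 10·log₁₀ of that is 32.648 dB.
L_p = 71.5 − 32.648 = 38.85 dB.

38.9 dB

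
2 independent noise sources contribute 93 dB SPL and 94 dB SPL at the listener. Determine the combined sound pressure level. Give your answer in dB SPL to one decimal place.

96.5 dB SPL

Incoherent sources combine by intensity addition: L_total = 10·log₁₀(Σ 10^(L_i/10)).
Σ 10^(L/10) = 10^(93/10) + 10^(94/10) = 4.507e+09.
L_total = 10·log₁₀(4.507e+09) = 96.54 dB SPL.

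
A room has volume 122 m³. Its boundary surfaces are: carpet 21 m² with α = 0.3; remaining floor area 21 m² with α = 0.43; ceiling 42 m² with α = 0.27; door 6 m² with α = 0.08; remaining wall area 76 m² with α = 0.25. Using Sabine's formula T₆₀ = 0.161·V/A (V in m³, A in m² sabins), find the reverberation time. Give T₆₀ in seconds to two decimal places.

0.43 s

A = Σ Sᵢαᵢ = 21·0.3 + 21·0.43 + 42·0.27 + 6·0.08 + 76·0.25 = 46.15 m².
T₆₀ = 0.161 × 122 / 46.15 = 0.426 s.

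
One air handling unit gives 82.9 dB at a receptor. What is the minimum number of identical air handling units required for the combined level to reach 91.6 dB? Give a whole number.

N identical sources give L₁ + 10·log₁₀ N, so require 10·log₁₀ N ≥ 91.6 − 82.9 = 8.7 dB.
N ≥ 10^(8.7/10) = 7.413, so N = 8.

8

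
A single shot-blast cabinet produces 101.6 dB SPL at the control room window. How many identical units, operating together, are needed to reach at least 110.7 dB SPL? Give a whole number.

9

The shortfall is 110.7 − 101.6 = 9.1 dB, and N units add 10·log₁₀ N, so need 10·log₁₀ N ≥ 9.1.
N ≥ 10^(9.1/10) = 8.128, so N = 9.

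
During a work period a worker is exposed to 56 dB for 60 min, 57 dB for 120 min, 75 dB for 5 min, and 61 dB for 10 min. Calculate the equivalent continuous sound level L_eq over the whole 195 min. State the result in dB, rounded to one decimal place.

L_eq = 10·log₁₀[(1/T)·Σ tᵢ·10^(Lᵢ/10)] with T = 195 min.
Σ tᵢ·10^(Lᵢ/10) = 60·10^(56/10) + 120·10^(57/10) + 5·10^(75/10) + 10·10^(61/10) = 2.547e+08.
L_eq = 10·log₁₀(2.547e+08/195) = 61.16 dB.

61.2 dB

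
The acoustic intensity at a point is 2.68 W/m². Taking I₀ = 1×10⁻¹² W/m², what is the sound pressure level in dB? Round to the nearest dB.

124 dB

L = 10·log₁₀(I/I₀) = 10·log₁₀(2.68/10⁻¹²) = 10·log₁₀(2.68×10^12).
L = 10·(0.4281 + 12) = 124.28 dB.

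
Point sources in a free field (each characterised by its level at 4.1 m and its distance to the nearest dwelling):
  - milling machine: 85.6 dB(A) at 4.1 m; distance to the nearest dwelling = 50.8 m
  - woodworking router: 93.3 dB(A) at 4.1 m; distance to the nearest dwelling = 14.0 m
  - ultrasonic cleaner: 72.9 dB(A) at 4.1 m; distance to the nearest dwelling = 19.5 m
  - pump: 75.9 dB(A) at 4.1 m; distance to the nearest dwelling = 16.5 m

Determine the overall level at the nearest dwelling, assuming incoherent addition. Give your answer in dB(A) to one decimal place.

First find each source's level at the receiver (point-source: −20·log₁₀(r/r_ref)), then combine on an intensity basis.
milling machine: 85.6 − 20·log₁₀(50.8/4.1) = 85.6 − 21.86 = 63.74 dB(A).
woodworking router: 93.3 − 20·log₁₀(14.0/4.1) = 93.3 − 10.67 = 82.63 dB(A).
ultrasonic cleaner: 72.9 − 20·log₁₀(19.5/4.1) = 72.9 − 13.55 = 59.35 dB(A).
pump: 75.9 − 20·log₁₀(16.5/4.1) = 75.9 − 12.09 = 63.81 dB(A).
Σ 10^(L/10) = 1.890e+08 → L_total = 10·log₁₀(1.890e+08) = 82.76 dB(A).

82.8 dB(A)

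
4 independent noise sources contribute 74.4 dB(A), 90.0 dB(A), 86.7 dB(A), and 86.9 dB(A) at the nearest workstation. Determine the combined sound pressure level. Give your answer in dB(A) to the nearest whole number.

Incoherent sources combine by intensity addition: L_total = 10·log₁₀(Σ 10^(L_i/10)).
Σ 10^(L/10) = 10^(74.4/10) + 10^(90.0/10) + 10^(86.7/10) + 10^(86.9/10) = 1.985e+09.
L_total = 10·log₁₀(1.985e+09) = 92.98 dB(A).

93 dB(A)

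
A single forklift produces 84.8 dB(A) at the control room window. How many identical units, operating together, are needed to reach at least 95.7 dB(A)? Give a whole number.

13

N identical sources give L₁ + 10·log₁₀ N, so require 10·log₁₀ N ≥ 95.7 − 84.8 = 10.9 dB.
N ≥ 10^(10.9/10) = 12.303, so N = 13.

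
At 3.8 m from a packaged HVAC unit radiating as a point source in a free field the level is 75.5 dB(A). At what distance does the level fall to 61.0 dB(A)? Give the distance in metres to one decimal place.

20.2 m

For a point source L₁ − L₂ = 20·log₁₀(r₂/r₁), so r₂ = r₁·10^((L₁−L₂)/20).
r₂ = 3.8·10^((75.5−61.0)/20) = 3.8·10^(14.5/20) = 20.17 m.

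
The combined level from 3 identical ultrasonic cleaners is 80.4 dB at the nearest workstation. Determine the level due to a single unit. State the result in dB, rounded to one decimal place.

Dividing the total intensity by 3 lowers the level by 10·log₁₀ 3 = 4.771 dB: L₁ = 80.4 − 4.771.

75.6 dB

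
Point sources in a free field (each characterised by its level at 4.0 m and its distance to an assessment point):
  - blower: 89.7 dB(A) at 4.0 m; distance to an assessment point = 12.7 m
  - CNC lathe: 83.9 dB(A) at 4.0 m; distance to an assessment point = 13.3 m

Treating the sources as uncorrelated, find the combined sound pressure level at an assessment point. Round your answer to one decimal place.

80.6 dB(A)

Propagate each source to the receiver with L = L_ref − 20·log₁₀(r/r_ref), then add intensities.
blower: 89.7 − 20·log₁₀(12.7/4.0) = 89.7 − 10.03 = 79.67 dB(A).
CNC lathe: 83.9 − 20·log₁₀(13.3/4.0) = 83.9 − 10.44 = 73.46 dB(A).
Σ 10^(L/10) = 1.148e+08 → L_total = 10·log₁₀(1.148e+08) = 80.60 dB(A).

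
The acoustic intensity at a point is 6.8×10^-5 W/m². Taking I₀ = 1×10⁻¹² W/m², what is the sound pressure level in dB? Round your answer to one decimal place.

78.3 dB

I/I₀ = 6.8×10^-5/10⁻¹² = 6.8×10^7, and L = 10·log₁₀(I/I₀).
L = 10·(0.8325 + 7) = 78.33 dB.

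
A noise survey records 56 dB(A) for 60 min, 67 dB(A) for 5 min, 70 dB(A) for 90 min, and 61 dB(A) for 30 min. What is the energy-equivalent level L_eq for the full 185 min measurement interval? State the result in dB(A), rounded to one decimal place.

The energy average is taken in the linear domain: L_eq = 10·log₁₀[(Σ tᵢ·10^(Lᵢ/10))/T], T = 185 min.
Σ tᵢ·10^(Lᵢ/10) = 60·10^(56/10) + 5·10^(67/10) + 90·10^(70/10) + 30·10^(61/10) = 9.867e+08.
L_eq = 10·log₁₀(9.867e+08/185) = 67.27 dB(A).

67.3 dB(A)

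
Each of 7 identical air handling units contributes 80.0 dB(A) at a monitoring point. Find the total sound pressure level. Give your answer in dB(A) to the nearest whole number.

88 dB(A)

With 7 equal, uncorrelated contributions the intensity is 7× that of one unit, giving a rise of 10·log₁₀ 7.
L_total = 80.0 + 10·log₁₀(7) = 80.0 + 8.451 = 88.45 dB(A).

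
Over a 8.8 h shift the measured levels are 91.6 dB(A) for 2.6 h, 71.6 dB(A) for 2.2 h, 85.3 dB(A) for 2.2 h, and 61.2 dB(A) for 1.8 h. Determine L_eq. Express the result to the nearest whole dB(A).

Weight each interval's intensity by its duration and average over T = 8.8 h:
Σ tᵢ·10^(Lᵢ/10) = 2.6·10^(91.6/10) + 2.2·10^(71.6/10) + 2.2·10^(85.3/10) + 1.8·10^(61.2/10) = 4.538e+09.
L_eq = 10·log₁₀(4.538e+09/8.8) = 87.12 dB(A).

87 dB(A)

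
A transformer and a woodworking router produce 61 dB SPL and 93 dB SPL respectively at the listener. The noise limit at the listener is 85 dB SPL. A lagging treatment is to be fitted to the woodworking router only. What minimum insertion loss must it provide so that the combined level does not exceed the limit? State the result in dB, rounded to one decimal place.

8.0 dB

Fixed contribution from the other source: Σ 10^(L/10) = 10^(61/10) = 1.259e+06 (61.00 dB SPL).
To meet 85 dB SPL overall, the treated woodworking router may contribute at most 10^(85/10) − 1.259e+06 = 3.150e+08, i.e. 84.98 dB SPL.
So the woodworking router must be reduced from 93 to 84.98 dB SPL: IL = 8.02 dB.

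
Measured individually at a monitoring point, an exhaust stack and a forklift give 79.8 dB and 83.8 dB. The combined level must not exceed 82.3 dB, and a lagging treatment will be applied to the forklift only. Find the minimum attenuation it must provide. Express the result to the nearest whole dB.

5 dB

Everything except the forklift sums to 10^(79.8/10) = 9.550e+07 in linear terms, 79.80 dB.
To meet 82.3 dB overall, the treated forklift may contribute at most 10^(82.3/10) − 9.550e+07 = 7.433e+07, i.e. 78.71 dB.
So the forklift must be reduced from 83.8 to 78.71 dB: IL = 5.09 dB.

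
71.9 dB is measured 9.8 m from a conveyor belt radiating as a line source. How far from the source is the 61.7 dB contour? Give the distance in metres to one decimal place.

Line-source spreading drops the level by 10·log₁₀(r₂/r₁); inverting, r₂/r₁ = 10^(ΔL/10).
r₂ = 9.8·10^((71.9−61.7)/10) = 9.8·10^(10.2/10) = 102.62 m.

102.6 m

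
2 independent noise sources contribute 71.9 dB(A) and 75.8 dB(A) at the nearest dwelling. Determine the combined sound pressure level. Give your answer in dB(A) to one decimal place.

Incoherent sources combine by intensity addition: L_total = 10·log₁₀(Σ 10^(L_i/10)).
Σ 10^(L/10) = 10^(71.9/10) + 10^(75.8/10) = 5.351e+07.
L_total = 10·log₁₀(5.351e+07) = 77.28 dB(A).

77.3 dB(A)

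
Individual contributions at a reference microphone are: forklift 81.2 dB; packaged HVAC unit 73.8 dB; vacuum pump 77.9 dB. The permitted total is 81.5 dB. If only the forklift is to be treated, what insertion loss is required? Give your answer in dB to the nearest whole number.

4 dB

Fixed contribution from the other sources: Σ 10^(L/10) = 10^(73.8/10) + 10^(77.9/10) = 8.565e+07 (79.33 dB).
The limit corresponds to 10^(81.5/10) = 1.413e+08; subtracting the fixed part leaves 5.561e+07 for the forklift, i.e. 77.45 dB.
So the forklift must be reduced from 81.2 to 77.45 dB: IL = 3.75 dB.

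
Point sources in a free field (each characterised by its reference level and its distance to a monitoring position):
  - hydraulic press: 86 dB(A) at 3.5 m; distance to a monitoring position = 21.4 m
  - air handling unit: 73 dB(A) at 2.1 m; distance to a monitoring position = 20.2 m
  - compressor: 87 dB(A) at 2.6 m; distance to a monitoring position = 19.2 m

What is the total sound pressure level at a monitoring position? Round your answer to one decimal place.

73.0 dB(A)

Apply inverse-square spreading to bring every level to the receiver, then sum 10^(L/10).
hydraulic press: 86 − 20·log₁₀(21.4/3.5) = 86 − 15.73 = 70.27 dB(A).
air handling unit: 73 − 20·log₁₀(20.2/2.1) = 73 − 19.66 = 53.34 dB(A).
compressor: 87 − 20·log₁₀(19.2/2.6) = 87 − 17.37 = 69.63 dB(A).
Σ 10^(L/10) = 2.006e+07 → L_total = 10·log₁₀(2.006e+07) = 73.02 dB(A).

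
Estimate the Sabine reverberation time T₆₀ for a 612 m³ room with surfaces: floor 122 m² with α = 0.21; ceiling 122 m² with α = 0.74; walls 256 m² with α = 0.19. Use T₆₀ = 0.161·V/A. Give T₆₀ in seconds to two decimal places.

Total absorption A = 122·0.21 + 122·0.74 + 256·0.19 = 164.54 m² sabins.
T₆₀ = 0.161·V/A = 0.161·612/164.54 = 0.599 s.

0.60 s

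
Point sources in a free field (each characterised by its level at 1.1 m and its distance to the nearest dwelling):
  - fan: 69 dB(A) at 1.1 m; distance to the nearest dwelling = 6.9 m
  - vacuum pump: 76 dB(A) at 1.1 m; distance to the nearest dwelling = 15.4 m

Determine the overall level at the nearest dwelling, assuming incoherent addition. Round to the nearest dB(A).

56 dB(A)

First find each source's level at the receiver (point-source: −20·log₁₀(r/r_ref)), then combine on an intensity basis.
fan: 69 − 20·log₁₀(6.9/1.1) = 69 − 15.95 = 53.05 dB(A).
vacuum pump: 76 − 20·log₁₀(15.4/1.1) = 76 − 22.92 = 53.08 dB(A).
Σ 10^(L/10) = 4.050e+05 → L_total = 10·log₁₀(4.050e+05) = 56.07 dB(A).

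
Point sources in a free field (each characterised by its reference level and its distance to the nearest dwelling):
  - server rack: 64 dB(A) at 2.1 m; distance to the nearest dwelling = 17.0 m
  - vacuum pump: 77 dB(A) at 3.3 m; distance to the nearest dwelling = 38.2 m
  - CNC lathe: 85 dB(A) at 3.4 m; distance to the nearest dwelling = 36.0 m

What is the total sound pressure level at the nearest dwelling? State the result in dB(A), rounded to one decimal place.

Propagate each source to the receiver with L = L_ref − 20·log₁₀(r/r_ref), then add intensities.
server rack: 64 − 20·log₁₀(17.0/2.1) = 64 − 18.16 = 45.84 dB(A).
vacuum pump: 77 − 20·log₁₀(38.2/3.3) = 77 − 21.27 = 55.73 dB(A).
CNC lathe: 85 − 20·log₁₀(36.0/3.4) = 85 − 20.50 = 64.50 dB(A).
Σ 10^(L/10) = 3.233e+06 → L_total = 10·log₁₀(3.233e+06) = 65.10 dB(A).

65.1 dB(A)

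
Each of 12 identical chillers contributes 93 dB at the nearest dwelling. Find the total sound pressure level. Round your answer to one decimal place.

N identical incoherent sources raise the level by 10·log₁₀ N.
L_total = 93 + 10·log₁₀(12) = 93 + 10.792 = 103.79 dB.

103.8 dB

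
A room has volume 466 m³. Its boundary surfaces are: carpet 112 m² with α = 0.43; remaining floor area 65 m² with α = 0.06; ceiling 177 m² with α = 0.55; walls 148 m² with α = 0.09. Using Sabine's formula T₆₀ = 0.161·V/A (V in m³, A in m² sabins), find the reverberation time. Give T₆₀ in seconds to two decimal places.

0.46 s

Total absorption A = 112·0.43 + 65·0.06 + 177·0.55 + 148·0.09 = 162.73 m² sabins.
T₆₀ = 0.161 × 466 / 162.73 = 0.461 s.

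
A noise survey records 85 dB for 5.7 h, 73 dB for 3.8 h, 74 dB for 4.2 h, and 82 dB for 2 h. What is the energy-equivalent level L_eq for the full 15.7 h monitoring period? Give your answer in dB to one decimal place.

The energy average is taken in the linear domain: L_eq = 10·log₁₀[(Σ tᵢ·10^(Lᵢ/10))/T], T = 15.7 h.
Σ tᵢ·10^(Lᵢ/10) = 5.7·10^(85/10) + 3.8·10^(73/10) + 4.2·10^(74/10) + 2·10^(82/10) = 2.301e+09.
L_eq = 10·log₁₀(2.301e+09/15.7) = 81.66 dB.

81.7 dB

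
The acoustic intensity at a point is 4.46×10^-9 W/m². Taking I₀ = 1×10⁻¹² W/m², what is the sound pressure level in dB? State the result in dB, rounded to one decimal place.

36.5 dB

I/I₀ = 4.46×10^-9/10⁻¹² = 4.46×10^3, and L = 10·log₁₀(I/I₀).
L = 10·(0.6493 + 3) = 36.49 dB.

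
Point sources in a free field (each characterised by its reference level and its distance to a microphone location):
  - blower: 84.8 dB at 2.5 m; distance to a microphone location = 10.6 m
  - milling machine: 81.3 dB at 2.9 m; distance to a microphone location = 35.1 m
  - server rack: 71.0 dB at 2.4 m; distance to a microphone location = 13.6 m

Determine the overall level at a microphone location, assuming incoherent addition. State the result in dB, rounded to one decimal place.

Apply inverse-square spreading to bring every level to the receiver, then sum 10^(L/10).
blower: 84.8 − 20·log₁₀(10.6/2.5) = 84.8 − 12.55 = 72.25 dB.
milling machine: 81.3 − 20·log₁₀(35.1/2.9) = 81.3 − 21.66 = 59.64 dB.
server rack: 71.0 − 20·log₁₀(13.6/2.4) = 71.0 − 15.07 = 55.93 dB.
Σ 10^(L/10) = 1.811e+07 → L_total = 10·log₁₀(1.811e+07) = 72.58 dB.

72.6 dB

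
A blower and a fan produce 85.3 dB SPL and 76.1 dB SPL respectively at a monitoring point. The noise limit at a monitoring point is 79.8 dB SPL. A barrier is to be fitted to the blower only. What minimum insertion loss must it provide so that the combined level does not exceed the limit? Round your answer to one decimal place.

7.9 dB

Fixed contribution from the other source: Σ 10^(L/10) = 10^(76.1/10) = 4.074e+07 (76.10 dB SPL).
The limit corresponds to 10^(79.8/10) = 9.550e+07; subtracting the fixed part leaves 5.476e+07 for the blower, i.e. 77.38 dB SPL.
So the blower must be reduced from 85.3 to 77.38 dB SPL: IL = 7.92 dB.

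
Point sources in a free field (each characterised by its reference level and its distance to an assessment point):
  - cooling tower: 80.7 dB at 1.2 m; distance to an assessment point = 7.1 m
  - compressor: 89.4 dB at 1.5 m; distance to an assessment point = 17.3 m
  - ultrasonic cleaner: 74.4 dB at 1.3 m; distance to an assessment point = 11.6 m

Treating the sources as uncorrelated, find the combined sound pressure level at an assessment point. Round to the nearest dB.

70 dB

Propagate each source to the receiver with L = L_ref − 20·log₁₀(r/r_ref), then add intensities.
cooling tower: 80.7 − 20·log₁₀(7.1/1.2) = 80.7 − 15.44 = 65.26 dB.
compressor: 89.4 − 20·log₁₀(17.3/1.5) = 89.4 − 21.24 = 68.16 dB.
ultrasonic cleaner: 74.4 − 20·log₁₀(11.6/1.3) = 74.4 − 19.01 = 55.39 dB.
Σ 10^(L/10) = 1.025e+07 → L_total = 10·log₁₀(1.025e+07) = 70.11 dB.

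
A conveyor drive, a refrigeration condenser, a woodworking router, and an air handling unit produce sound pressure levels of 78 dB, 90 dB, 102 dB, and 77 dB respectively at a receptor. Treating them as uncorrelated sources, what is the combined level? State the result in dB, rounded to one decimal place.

Incoherent sources combine by intensity addition: L_total = 10·log₁₀(Σ 10^(L_i/10)).
Σ 10^(L/10) = 10^(78/10) + 10^(90/10) + 10^(102/10) + 10^(77/10) = 1.696e+10.
L_total = 10·log₁₀(1.696e+10) = 102.29 dB.

102.3 dB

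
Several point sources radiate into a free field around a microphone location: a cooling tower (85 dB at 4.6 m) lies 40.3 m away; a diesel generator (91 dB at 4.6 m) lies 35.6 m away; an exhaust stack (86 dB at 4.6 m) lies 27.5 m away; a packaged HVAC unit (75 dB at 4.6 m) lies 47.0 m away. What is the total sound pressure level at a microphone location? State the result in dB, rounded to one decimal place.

75.6 dB

First find each source's level at the receiver (point-source: −20·log₁₀(r/r_ref)), then combine on an intensity basis.
cooling tower: 85 − 20·log₁₀(40.3/4.6) = 85 − 18.85 = 66.15 dB.
diesel generator: 91 − 20·log₁₀(35.6/4.6) = 91 − 17.77 = 73.23 dB.
exhaust stack: 86 − 20·log₁₀(27.5/4.6) = 86 − 15.53 = 70.47 dB.
packaged HVAC unit: 75 − 20·log₁₀(47.0/4.6) = 75 − 20.19 = 54.81 dB.
Σ 10^(L/10) = 3.658e+07 → L_total = 10·log₁₀(3.658e+07) = 75.63 dB.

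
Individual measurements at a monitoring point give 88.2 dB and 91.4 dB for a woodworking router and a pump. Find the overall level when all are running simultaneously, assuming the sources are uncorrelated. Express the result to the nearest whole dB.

Incoherent sources combine by intensity addition: L_total = 10·log₁₀(Σ 10^(L_i/10)).
Σ 10^(L/10) = 10^(88.2/10) + 10^(91.4/10) = 2.041e+09.
L_total = 10·log₁₀(2.041e+09) = 93.10 dB.

93 dB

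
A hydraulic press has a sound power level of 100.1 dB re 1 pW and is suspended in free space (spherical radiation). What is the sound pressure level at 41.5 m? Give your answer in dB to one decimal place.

The power spreads over a sphere of area 4π·r², so L_p = L_w − 10·log₁₀(4π·r²).
4π·r² = 2.164e+04 m², 10·log₁₀ of that is 43.353 dB.
L_p = 100.1 − 43.353 = 56.75 dB.

56.7 dB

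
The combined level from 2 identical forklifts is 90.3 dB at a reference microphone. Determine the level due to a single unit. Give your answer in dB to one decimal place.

87.3 dB

2 equal contributions raise the level by 10·log₁₀ 2 = 3.010 dB, so each unit alone gives 90.3 − 3.010.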